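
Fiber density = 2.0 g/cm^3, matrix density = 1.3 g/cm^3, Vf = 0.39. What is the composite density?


rho_c = rho_f*Vf + rho_m*(1-Vf) = 2.0*0.39 + 1.3*0.61 = 1.573 g/cm^3

1.573 g/cm^3


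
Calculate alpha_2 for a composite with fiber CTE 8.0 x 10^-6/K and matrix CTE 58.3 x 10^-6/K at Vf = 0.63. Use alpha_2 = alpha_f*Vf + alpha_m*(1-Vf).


alpha_2 = alpha_f*Vf + alpha_m*(1-Vf) = 8.0*0.63 + 58.3*0.37 = 26.6 x 10^-6/K

26.6 x 10^-6/K


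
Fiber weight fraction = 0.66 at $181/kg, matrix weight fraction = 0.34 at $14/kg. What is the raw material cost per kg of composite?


Cost = cost_f*Wf + cost_m*Wm = 181*0.66 + 14*0.34 = $124.22/kg

$124.22/kg


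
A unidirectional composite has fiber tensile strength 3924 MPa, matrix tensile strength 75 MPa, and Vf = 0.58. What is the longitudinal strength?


sigma_1 = sigma_f*Vf + sigma_m*(1-Vf) = 3924*0.58 + 75*0.42 = 2307.4 MPa

2307.4 MPa


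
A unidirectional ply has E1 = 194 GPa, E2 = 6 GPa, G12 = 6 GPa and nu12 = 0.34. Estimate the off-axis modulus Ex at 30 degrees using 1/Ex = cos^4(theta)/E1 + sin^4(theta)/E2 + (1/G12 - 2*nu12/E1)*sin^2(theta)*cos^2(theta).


cos^4(30) = 0.5625, sin^4(30) = 0.0625, sin^2(30)*cos^2(30) = 0.1875
1/G12 - 2*nu12/E1 = 1/6 - 2*0.34/194 = 0.163162 GPa^-1
1/Ex = 0.5625/194 + 0.0625/6 + 0.163162*0.1875 = 0.0439089 GPa^-1
Ex = 22.77 GPa

22.77 GPa


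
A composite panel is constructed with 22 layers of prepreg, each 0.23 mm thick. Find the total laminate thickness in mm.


h = n * t_ply = 22 * 0.23 = 5.06 mm

5.06 mm


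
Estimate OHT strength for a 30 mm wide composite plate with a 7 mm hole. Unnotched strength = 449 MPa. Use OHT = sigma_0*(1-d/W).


OHT = sigma_0*(1-d/W) = 449*(1-7/30) = 344.2 MPa

344.2 MPa


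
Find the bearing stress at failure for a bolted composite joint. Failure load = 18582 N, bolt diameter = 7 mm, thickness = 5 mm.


sigma_br = F/(d*h) = 18582/(7*5) = 530.9 MPa

530.9 MPa


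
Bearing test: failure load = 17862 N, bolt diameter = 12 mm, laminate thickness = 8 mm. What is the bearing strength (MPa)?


sigma_br = F/(d*h) = 17862/(12*8) = 186.1 MPa

186.1 MPa


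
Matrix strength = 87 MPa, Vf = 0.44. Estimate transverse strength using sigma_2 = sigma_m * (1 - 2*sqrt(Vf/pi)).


factor = 1 - 2*sqrt(0.44/pi) = 0.2515
sigma_2 = 87 * 0.2515 = 21.88 MPa

21.88 MPa


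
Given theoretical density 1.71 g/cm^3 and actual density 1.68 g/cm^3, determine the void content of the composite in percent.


Void% = (rho_theo - rho_actual)/rho_theo * 100 = (1.71 - 1.68)/1.71 * 100 = 1.75%

1.75%


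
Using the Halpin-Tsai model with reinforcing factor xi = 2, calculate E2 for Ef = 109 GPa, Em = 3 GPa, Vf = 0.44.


eta = (Ef/Em - 1)/(Ef/Em + xi) = (36.3333 - 1)/(36.3333 + 2) = 0.9217
E2 = Em*(1+xi*eta*Vf)/(1-eta*Vf) = 9.14 GPa

9.14 GPa


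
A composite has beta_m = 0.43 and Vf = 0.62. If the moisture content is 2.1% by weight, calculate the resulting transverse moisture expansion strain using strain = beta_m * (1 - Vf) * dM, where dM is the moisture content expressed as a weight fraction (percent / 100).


dM = 2.1/100 = 0.021
strain = beta_m * (1-Vf) * dM = 0.43 * 0.38 * 0.021 = 0.0034314

0.0034314


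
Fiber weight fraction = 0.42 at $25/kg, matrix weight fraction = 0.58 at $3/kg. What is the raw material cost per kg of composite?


Cost = cost_f*Wf + cost_m*Wm = 25*0.42 + 3*0.58 = $12.24/kg

$12.24/kg


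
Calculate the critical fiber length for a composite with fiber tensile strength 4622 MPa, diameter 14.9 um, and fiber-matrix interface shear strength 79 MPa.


Lc = sigma_f * d / (2 * tau_i) = 4622 * 14.9 / (2 * 79) = 435.9 um

435.9 um


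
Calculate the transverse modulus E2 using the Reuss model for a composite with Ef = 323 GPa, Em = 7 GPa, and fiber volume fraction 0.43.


1/E2 = Vf/Ef + (1-Vf)/Em = 0.43/323 + 0.57/7
E2 = 12.08 GPa

12.08 GPa


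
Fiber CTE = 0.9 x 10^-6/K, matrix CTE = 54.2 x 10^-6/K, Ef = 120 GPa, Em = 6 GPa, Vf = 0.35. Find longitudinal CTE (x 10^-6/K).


E1 = Ef*Vf + Em*(1-Vf) = 45.9
alpha_1 = (alpha_f*Ef*Vf + alpha_m*Em*(1-Vf))/E1 = 5.43 x 10^-6/K

5.43 x 10^-6/K


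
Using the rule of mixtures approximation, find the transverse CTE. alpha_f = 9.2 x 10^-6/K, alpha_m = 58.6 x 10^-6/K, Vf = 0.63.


alpha_2 = alpha_f*Vf + alpha_m*(1-Vf) = 9.2*0.63 + 58.6*0.37 = 27.5 x 10^-6/K

27.5 x 10^-6/K


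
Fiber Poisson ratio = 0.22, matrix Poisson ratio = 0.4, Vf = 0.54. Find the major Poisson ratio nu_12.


nu_12 = nu_f*Vf + nu_m*(1-Vf) = 0.22*0.54 + 0.4*0.46 = 0.3028

0.3028


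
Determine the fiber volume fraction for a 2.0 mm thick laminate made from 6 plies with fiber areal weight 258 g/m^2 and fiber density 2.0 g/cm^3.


Vf = n * FAW / (rho_f * h * 1000) = 6 * 258 / (2.0 * 2.0 * 1000) = 0.387

0.387


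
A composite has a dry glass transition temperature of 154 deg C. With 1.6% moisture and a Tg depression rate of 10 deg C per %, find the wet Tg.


Tg_wet = Tg_dry - k*moisture = 154 - 10*1.6 = 138.0 deg C

138.0 deg C


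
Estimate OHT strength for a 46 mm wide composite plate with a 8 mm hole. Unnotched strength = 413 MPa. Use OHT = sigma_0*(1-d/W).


OHT = sigma_0*(1-d/W) = 413*(1-8/46) = 341.2 MPa

341.2 MPa


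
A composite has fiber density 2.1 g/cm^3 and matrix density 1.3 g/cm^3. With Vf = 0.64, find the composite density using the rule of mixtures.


rho_c = rho_f*Vf + rho_m*(1-Vf) = 2.1*0.64 + 1.3*0.36 = 1.812 g/cm^3

1.812 g/cm^3


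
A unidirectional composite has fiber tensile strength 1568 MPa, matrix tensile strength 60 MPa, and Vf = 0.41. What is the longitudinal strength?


sigma_1 = sigma_f*Vf + sigma_m*(1-Vf) = 1568*0.41 + 60*0.59 = 678.3 MPa

678.3 MPa


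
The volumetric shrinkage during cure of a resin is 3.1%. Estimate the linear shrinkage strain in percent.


Linear shrinkage ≈ vol_shrink/3 = 3.1/3 = 1.033%

1.033%


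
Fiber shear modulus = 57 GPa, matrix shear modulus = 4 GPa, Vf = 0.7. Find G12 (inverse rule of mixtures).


1/G12 = Vf/Gf + (1-Vf)/Gm = 0.7/57 + 0.3/4
G12 = 11.46 GPa

11.46 GPa


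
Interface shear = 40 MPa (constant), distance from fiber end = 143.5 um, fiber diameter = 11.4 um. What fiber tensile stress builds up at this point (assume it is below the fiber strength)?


Force balance: sigma_f * (pi*d^2/4) = tau * (pi*d) * x  ->  sigma_f = 4 * tau * x / d
sigma_f = 4 * 40 * 143.5 / 11.4 = 2014.0 MPa

2014.0 MPa


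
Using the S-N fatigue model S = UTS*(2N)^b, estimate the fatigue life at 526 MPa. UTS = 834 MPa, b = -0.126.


N = 0.5 * (S/UTS)^(1/b) = 0.5 * (526/834)^(1/-0.126) = 19.3956 cycles

19.3956 cycles


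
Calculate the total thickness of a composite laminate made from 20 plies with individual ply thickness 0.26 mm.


h = n * t_ply = 20 * 0.26 = 5.2 mm

5.2 mm


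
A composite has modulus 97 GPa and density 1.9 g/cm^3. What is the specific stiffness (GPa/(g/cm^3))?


Specific stiffness = E/rho = 97/1.9 = 51.1 GPa/(g/cm^3)

51.1 GPa/(g/cm^3)


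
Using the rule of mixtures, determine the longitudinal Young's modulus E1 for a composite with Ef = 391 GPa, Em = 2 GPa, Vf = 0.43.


E1 = Ef*Vf + Em*(1-Vf) = 391*0.43 + 2*0.57 = 169.27 GPa

169.27 GPa


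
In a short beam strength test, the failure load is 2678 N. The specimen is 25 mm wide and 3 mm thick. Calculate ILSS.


ILSS = 3F/(4bh) = 3*2678/(4*25*3) = 26.78 MPa

26.78 MPa


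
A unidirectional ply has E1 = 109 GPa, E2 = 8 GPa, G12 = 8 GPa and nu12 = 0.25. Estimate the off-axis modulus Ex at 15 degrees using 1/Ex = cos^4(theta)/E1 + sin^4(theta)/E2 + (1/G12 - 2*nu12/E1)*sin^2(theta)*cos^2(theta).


cos^4(15) = 0.870513, sin^4(15) = 0.004487, sin^2(15)*cos^2(15) = 0.0625
1/G12 - 2*nu12/E1 = 1/8 - 2*0.25/109 = 0.120413 GPa^-1
1/Ex = 0.870513/109 + 0.004487/8 + 0.120413*0.0625 = 0.0160731 GPa^-1
Ex = 62.22 GPa

62.22 GPa


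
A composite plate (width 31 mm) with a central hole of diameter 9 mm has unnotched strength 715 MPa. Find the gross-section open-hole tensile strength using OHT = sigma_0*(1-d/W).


OHT = sigma_0*(1-d/W) = 715*(1-9/31) = 507.4 MPa

507.4 MPa


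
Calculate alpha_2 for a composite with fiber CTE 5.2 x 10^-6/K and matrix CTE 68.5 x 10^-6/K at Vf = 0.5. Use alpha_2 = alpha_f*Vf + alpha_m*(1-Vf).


alpha_2 = alpha_f*Vf + alpha_m*(1-Vf) = 5.2*0.5 + 68.5*0.5 = 36.9 x 10^-6/K

36.9 x 10^-6/K


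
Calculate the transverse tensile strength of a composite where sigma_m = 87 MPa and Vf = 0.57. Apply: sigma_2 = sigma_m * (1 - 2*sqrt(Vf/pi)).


factor = 1 - 2*sqrt(0.57/pi) = 0.1481
sigma_2 = 87 * 0.1481 = 12.88 MPa

12.88 MPa


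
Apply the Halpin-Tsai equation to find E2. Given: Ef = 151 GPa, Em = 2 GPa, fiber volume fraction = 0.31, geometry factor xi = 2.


eta = (Ef/Em - 1)/(Ef/Em + xi) = (75.5 - 1)/(75.5 + 2) = 0.9613
E2 = Em*(1+xi*eta*Vf)/(1-eta*Vf) = 4.55 GPa

4.55 GPa


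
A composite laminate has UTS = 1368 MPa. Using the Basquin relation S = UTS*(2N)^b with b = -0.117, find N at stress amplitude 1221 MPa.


N = 0.5 * (S/UTS)^(1/b) = 0.5 * (1221/1368)^(1/-0.117) = 1.3211 cycles

1.3211 cycles


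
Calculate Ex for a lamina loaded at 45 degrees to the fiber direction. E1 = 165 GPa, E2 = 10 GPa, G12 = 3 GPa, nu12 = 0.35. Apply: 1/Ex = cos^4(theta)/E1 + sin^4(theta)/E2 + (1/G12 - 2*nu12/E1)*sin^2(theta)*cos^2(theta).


cos^4(45) = 0.25, sin^4(45) = 0.25, sin^2(45)*cos^2(45) = 0.25
1/G12 - 2*nu12/E1 = 1/3 - 2*0.35/165 = 0.329091 GPa^-1
1/Ex = 0.25/165 + 0.25/10 + 0.329091*0.25 = 0.1087879 GPa^-1
Ex = 9.19 GPa

9.19 GPa


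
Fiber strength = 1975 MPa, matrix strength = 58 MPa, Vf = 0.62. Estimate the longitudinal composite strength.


sigma_1 = sigma_f*Vf + sigma_m*(1-Vf) = 1975*0.62 + 58*0.38 = 1246.5 MPa

1246.5 MPa


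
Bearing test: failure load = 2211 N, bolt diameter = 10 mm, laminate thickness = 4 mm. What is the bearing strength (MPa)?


sigma_br = F/(d*h) = 2211/(10*4) = 55.3 MPa

55.3 MPa


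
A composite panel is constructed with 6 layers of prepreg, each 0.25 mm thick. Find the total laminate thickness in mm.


h = n * t_ply = 6 * 0.25 = 1.5 mm

1.5 mm


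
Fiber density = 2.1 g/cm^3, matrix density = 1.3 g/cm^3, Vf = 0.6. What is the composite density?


rho_c = rho_f*Vf + rho_m*(1-Vf) = 2.1*0.6 + 1.3*0.4 = 1.78 g/cm^3

1.78 g/cm^3


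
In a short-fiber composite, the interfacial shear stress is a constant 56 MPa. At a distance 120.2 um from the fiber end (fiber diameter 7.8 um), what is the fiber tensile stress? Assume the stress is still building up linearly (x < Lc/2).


Force balance: sigma_f * (pi*d^2/4) = tau * (pi*d) * x  ->  sigma_f = 4 * tau * x / d
sigma_f = 4 * 56 * 120.2 / 7.8 = 3451.9 MPa

3451.9 MPa


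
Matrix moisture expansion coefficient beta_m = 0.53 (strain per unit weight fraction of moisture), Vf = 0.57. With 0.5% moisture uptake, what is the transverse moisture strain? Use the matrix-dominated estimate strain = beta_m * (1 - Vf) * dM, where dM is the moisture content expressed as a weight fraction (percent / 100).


dM = 0.5/100 = 0.005
strain = beta_m * (1-Vf) * dM = 0.53 * 0.43 * 0.005 = 0.0011395

0.0011395


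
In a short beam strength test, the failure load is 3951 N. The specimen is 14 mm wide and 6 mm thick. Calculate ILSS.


ILSS = 3F/(4bh) = 3*3951/(4*14*6) = 35.28 MPa

35.28 MPa


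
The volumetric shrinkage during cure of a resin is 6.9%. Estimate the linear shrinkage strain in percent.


Linear shrinkage ≈ vol_shrink/3 = 6.9/3 = 2.3%

2.3%


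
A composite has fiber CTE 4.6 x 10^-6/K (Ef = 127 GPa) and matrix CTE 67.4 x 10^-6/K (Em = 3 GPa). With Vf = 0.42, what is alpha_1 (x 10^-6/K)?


E1 = Ef*Vf + Em*(1-Vf) = 55.08
alpha_1 = (alpha_f*Ef*Vf + alpha_m*Em*(1-Vf))/E1 = 6.58 x 10^-6/K

6.58 x 10^-6/K


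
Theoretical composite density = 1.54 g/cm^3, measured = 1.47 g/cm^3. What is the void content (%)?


Void% = (rho_theo - rho_actual)/rho_theo * 100 = (1.54 - 1.47)/1.54 * 100 = 4.55%

4.55%


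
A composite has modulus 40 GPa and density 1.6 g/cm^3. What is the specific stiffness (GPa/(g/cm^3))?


Specific stiffness = E/rho = 40/1.6 = 25.0 GPa/(g/cm^3)

25.0 GPa/(g/cm^3)


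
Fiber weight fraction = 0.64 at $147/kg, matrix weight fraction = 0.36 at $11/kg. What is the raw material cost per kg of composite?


Cost = cost_f*Wf + cost_m*Wm = 147*0.64 + 11*0.36 = $98.04/kg

$98.04/kg


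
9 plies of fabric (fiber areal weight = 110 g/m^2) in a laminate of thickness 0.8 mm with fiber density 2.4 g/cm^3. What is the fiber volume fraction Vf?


Vf = n * FAW / (rho_f * h * 1000) = 9 * 110 / (2.4 * 0.8 * 1000) = 0.5156

0.5156


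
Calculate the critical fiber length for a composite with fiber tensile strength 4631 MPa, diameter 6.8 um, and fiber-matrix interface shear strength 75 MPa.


Lc = sigma_f * d / (2 * tau_i) = 4631 * 6.8 / (2 * 75) = 209.9 um

209.9 um


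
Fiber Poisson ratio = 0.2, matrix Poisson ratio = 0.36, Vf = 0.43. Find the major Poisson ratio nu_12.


nu_12 = nu_f*Vf + nu_m*(1-Vf) = 0.2*0.43 + 0.36*0.57 = 0.2912

0.2912


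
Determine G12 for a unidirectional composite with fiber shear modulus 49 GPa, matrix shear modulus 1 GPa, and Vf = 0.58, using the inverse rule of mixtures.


1/G12 = Vf/Gf + (1-Vf)/Gm = 0.58/49 + 0.42/1
G12 = 2.32 GPa

2.32 GPa


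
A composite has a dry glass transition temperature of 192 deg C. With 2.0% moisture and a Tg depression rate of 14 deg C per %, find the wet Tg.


Tg_wet = Tg_dry - k*moisture = 192 - 14*2.0 = 164.0 deg C

164.0 deg C


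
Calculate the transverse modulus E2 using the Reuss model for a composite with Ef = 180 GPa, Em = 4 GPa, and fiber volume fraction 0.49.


1/E2 = Vf/Ef + (1-Vf)/Em = 0.49/180 + 0.51/4
E2 = 7.68 GPa

7.68 GPa


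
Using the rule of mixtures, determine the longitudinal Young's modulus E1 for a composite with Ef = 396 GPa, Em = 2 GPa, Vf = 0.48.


E1 = Ef*Vf + Em*(1-Vf) = 396*0.48 + 2*0.52 = 191.12 GPa

191.12 GPa


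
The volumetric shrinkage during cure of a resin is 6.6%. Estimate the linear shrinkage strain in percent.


Linear shrinkage ≈ vol_shrink/3 = 6.6/3 = 2.2%

2.2%


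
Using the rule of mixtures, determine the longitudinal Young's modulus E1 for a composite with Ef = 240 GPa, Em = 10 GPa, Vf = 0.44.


E1 = Ef*Vf + Em*(1-Vf) = 240*0.44 + 10*0.56 = 111.2 GPa

111.2 GPa


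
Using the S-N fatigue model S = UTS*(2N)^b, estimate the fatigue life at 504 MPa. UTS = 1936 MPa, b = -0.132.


N = 0.5 * (S/UTS)^(1/b) = 0.5 * (504/1936)^(1/-0.132) = 13390.8925 cycles

13390.8925 cycles


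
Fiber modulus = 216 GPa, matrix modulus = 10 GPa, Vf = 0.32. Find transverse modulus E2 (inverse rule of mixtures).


1/E2 = Vf/Ef + (1-Vf)/Em = 0.32/216 + 0.68/10
E2 = 14.39 GPa

14.39 GPa


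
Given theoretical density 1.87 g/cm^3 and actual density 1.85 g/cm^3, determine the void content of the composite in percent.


Void% = (rho_theo - rho_actual)/rho_theo * 100 = (1.87 - 1.85)/1.87 * 100 = 1.07%

1.07%


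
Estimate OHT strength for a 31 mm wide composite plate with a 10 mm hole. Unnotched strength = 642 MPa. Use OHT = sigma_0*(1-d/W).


OHT = sigma_0*(1-d/W) = 642*(1-10/31) = 434.9 MPa

434.9 MPa


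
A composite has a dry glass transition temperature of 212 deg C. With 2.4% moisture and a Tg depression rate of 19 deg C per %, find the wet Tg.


Tg_wet = Tg_dry - k*moisture = 212 - 19*2.4 = 166.4 deg C

166.4 deg C


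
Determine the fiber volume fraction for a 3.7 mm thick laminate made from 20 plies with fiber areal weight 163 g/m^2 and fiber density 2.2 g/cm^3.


Vf = n * FAW / (rho_f * h * 1000) = 20 * 163 / (2.2 * 3.7 * 1000) = 0.4005

0.4005


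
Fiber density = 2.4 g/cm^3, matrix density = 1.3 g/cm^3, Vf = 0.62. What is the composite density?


rho_c = rho_f*Vf + rho_m*(1-Vf) = 2.4*0.62 + 1.3*0.38 = 1.982 g/cm^3

1.982 g/cm^3


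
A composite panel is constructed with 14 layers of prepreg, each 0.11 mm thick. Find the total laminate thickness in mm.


h = n * t_ply = 14 * 0.11 = 1.54 mm

1.54 mm


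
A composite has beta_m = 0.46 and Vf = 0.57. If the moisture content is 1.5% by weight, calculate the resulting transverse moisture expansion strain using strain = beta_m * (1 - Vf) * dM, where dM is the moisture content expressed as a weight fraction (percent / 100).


dM = 1.5/100 = 0.015
strain = beta_m * (1-Vf) * dM = 0.46 * 0.43 * 0.015 = 0.002967

0.002967


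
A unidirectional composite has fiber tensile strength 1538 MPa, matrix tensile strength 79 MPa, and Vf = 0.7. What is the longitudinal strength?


sigma_1 = sigma_f*Vf + sigma_m*(1-Vf) = 1538*0.7 + 79*0.3 = 1100.3 MPa

1100.3 MPa


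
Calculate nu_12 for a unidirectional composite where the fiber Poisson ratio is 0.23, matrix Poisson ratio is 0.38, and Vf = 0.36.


nu_12 = nu_f*Vf + nu_m*(1-Vf) = 0.23*0.36 + 0.38*0.64 = 0.326

0.326


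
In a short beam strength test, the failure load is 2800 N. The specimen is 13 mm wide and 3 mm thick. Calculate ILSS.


ILSS = 3F/(4bh) = 3*2800/(4*13*3) = 53.85 MPa

53.85 MPa


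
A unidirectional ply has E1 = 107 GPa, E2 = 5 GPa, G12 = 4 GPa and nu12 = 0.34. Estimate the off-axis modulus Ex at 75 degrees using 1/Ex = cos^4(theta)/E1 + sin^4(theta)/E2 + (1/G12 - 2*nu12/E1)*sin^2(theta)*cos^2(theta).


cos^4(75) = 0.004487, sin^4(75) = 0.870513, sin^2(75)*cos^2(75) = 0.0625
1/G12 - 2*nu12/E1 = 1/4 - 2*0.34/107 = 0.243645 GPa^-1
1/Ex = 0.004487/107 + 0.870513/5 + 0.243645*0.0625 = 0.1893723 GPa^-1
Ex = 5.28 GPa

5.28 GPa


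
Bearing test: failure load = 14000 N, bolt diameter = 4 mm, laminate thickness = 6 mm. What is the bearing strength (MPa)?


sigma_br = F/(d*h) = 14000/(4*6) = 583.3 MPa

583.3 MPa


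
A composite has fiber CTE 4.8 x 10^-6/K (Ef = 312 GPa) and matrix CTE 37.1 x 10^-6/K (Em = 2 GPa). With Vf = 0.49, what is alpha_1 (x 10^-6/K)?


E1 = Ef*Vf + Em*(1-Vf) = 153.9
alpha_1 = (alpha_f*Ef*Vf + alpha_m*Em*(1-Vf))/E1 = 5.01 x 10^-6/K

5.01 x 10^-6/K


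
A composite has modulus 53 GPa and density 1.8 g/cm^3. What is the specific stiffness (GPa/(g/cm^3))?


Specific stiffness = E/rho = 53/1.8 = 29.4 GPa/(g/cm^3)

29.4 GPa/(g/cm^3)


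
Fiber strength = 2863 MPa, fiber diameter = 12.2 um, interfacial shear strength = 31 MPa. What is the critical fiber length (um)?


Lc = sigma_f * d / (2 * tau_i) = 2863 * 12.2 / (2 * 31) = 563.4 um

563.4 um


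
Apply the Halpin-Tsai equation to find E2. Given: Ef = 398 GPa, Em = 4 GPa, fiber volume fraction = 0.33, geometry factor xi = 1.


eta = (Ef/Em - 1)/(Ef/Em + xi) = (99.5 - 1)/(99.5 + 1) = 0.9801
E2 = Em*(1+xi*eta*Vf)/(1-eta*Vf) = 7.82 GPa

7.82 GPa


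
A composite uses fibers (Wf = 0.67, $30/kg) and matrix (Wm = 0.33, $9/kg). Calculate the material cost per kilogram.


Cost = cost_f*Wf + cost_m*Wm = 30*0.67 + 9*0.33 = $23.07/kg

$23.07/kg


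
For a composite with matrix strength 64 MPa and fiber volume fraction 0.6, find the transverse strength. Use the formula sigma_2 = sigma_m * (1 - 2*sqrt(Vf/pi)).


factor = 1 - 2*sqrt(0.6/pi) = 0.126
sigma_2 = 64 * 0.126 = 8.06 MPa

8.06 MPa


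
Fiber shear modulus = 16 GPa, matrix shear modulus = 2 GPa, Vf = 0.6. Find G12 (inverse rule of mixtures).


1/G12 = Vf/Gf + (1-Vf)/Gm = 0.6/16 + 0.4/2
G12 = 4.21 GPa

4.21 GPa


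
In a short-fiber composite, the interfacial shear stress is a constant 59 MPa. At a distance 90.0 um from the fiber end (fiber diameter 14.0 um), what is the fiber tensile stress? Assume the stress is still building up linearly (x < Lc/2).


Force balance: sigma_f * (pi*d^2/4) = tau * (pi*d) * x  ->  sigma_f = 4 * tau * x / d
sigma_f = 4 * 59 * 90.0 / 14.0 = 1517.1 MPa

1517.1 MPa


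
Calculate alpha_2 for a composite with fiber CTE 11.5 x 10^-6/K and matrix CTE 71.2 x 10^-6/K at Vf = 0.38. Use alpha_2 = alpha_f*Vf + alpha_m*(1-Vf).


alpha_2 = alpha_f*Vf + alpha_m*(1-Vf) = 11.5*0.38 + 71.2*0.62 = 48.5 x 10^-6/K

48.5 x 10^-6/K


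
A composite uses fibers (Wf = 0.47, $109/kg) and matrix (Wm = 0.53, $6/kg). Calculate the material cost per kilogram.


Cost = cost_f*Wf + cost_m*Wm = 109*0.47 + 6*0.53 = $54.41/kg

$54.41/kg


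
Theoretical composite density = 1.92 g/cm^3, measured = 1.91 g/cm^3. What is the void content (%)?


Void% = (rho_theo - rho_actual)/rho_theo * 100 = (1.92 - 1.91)/1.92 * 100 = 0.52%

0.52%


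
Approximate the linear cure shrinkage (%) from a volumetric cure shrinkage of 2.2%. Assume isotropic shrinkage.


Linear shrinkage ≈ vol_shrink/3 = 2.2/3 = 0.733%

0.733%


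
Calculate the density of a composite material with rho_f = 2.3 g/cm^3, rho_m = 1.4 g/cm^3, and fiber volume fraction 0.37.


rho_c = rho_f*Vf + rho_m*(1-Vf) = 2.3*0.37 + 1.4*0.63 = 1.733 g/cm^3

1.733 g/cm^3


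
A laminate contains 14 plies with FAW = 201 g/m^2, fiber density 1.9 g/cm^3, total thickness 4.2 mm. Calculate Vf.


Vf = n * FAW / (rho_f * h * 1000) = 14 * 201 / (1.9 * 4.2 * 1000) = 0.3526

0.3526


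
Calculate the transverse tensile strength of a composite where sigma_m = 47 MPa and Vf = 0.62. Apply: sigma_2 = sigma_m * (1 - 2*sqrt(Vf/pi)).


factor = 1 - 2*sqrt(0.62/pi) = 0.1115
sigma_2 = 47 * 0.1115 = 5.24 MPa

5.24 MPa


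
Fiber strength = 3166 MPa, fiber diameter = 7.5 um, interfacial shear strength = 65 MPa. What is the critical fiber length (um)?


Lc = sigma_f * d / (2 * tau_i) = 3166 * 7.5 / (2 * 65) = 182.7 um

182.7 um


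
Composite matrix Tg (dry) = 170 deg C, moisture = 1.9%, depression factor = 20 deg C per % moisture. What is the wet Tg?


Tg_wet = Tg_dry - k*moisture = 170 - 20*1.9 = 132.0 deg C

132.0 deg C


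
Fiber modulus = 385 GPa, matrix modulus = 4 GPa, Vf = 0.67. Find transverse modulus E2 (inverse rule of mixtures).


1/E2 = Vf/Ef + (1-Vf)/Em = 0.67/385 + 0.33/4
E2 = 11.87 GPa

11.87 GPa


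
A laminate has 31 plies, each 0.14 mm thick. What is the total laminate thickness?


h = n * t_ply = 31 * 0.14 = 4.34 mm

4.34 mm


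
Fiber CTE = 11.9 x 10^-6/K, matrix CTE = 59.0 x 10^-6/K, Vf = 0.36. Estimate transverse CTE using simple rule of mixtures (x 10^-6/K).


alpha_2 = alpha_f*Vf + alpha_m*(1-Vf) = 11.9*0.36 + 59.0*0.64 = 42.0 x 10^-6/K

42.0 x 10^-6/K


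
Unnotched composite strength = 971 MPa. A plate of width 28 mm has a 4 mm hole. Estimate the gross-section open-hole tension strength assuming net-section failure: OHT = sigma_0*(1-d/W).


OHT = sigma_0*(1-d/W) = 971*(1-4/28) = 832.3 MPa

832.3 MPa


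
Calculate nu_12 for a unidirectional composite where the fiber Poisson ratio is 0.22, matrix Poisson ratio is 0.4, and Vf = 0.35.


nu_12 = nu_f*Vf + nu_m*(1-Vf) = 0.22*0.35 + 0.4*0.65 = 0.337

0.337


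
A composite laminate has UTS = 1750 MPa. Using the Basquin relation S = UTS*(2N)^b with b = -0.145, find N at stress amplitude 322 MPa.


N = 0.5 * (S/UTS)^(1/b) = 0.5 * (322/1750)^(1/-0.145) = 58774.9021 cycles

58774.9021 cycles


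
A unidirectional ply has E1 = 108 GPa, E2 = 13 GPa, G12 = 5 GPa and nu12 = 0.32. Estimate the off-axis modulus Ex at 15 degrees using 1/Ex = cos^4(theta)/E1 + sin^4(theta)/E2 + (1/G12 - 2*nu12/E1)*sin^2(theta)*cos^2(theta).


cos^4(15) = 0.870513, sin^4(15) = 0.004487, sin^2(15)*cos^2(15) = 0.0625
1/G12 - 2*nu12/E1 = 1/5 - 2*0.32/108 = 0.194074 GPa^-1
1/Ex = 0.870513/108 + 0.004487/13 + 0.194074*0.0625 = 0.0205351 GPa^-1
Ex = 48.7 GPa

48.7 GPa


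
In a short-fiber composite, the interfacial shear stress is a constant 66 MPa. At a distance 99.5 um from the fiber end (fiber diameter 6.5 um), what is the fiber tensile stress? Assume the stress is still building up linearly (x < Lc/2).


Force balance: sigma_f * (pi*d^2/4) = tau * (pi*d) * x  ->  sigma_f = 4 * tau * x / d
sigma_f = 4 * 66 * 99.5 / 6.5 = 4041.2 MPa

4041.2 MPa


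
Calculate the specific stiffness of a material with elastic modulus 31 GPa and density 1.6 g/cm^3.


Specific stiffness = E/rho = 31/1.6 = 19.4 GPa/(g/cm^3)

19.4 GPa/(g/cm^3)


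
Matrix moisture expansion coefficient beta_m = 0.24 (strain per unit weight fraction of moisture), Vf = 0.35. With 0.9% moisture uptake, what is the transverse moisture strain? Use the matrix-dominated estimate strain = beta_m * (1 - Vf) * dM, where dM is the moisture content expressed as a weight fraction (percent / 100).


dM = 0.9/100 = 0.009
strain = beta_m * (1-Vf) * dM = 0.24 * 0.65 * 0.009 = 0.001404

0.001404


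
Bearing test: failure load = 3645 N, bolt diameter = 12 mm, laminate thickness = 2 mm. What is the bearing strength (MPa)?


sigma_br = F/(d*h) = 3645/(12*2) = 151.9 MPa

151.9 MPa


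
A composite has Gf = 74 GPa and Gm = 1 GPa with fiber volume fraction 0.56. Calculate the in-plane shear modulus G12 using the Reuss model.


1/G12 = Vf/Gf + (1-Vf)/Gm = 0.56/74 + 0.44/1
G12 = 2.23 GPa

2.23 GPa


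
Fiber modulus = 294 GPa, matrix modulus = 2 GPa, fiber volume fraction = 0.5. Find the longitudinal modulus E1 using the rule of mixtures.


E1 = Ef*Vf + Em*(1-Vf) = 294*0.5 + 2*0.5 = 148.0 GPa

148.0 GPa


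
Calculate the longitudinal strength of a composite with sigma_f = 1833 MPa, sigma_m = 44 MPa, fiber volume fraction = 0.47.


sigma_1 = sigma_f*Vf + sigma_m*(1-Vf) = 1833*0.47 + 44*0.53 = 884.8 MPa

884.8 MPa


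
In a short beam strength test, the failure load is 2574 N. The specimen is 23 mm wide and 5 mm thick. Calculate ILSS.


ILSS = 3F/(4bh) = 3*2574/(4*23*5) = 16.79 MPa

16.79 MPa


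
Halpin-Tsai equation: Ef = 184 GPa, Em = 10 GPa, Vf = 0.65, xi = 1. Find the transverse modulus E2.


eta = (Ef/Em - 1)/(Ef/Em + xi) = (18.4 - 1)/(18.4 + 1) = 0.8969
E2 = Em*(1+xi*eta*Vf)/(1-eta*Vf) = 37.96 GPa

37.96 GPa


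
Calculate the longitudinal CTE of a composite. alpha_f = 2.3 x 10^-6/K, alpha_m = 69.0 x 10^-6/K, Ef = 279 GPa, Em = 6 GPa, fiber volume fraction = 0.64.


E1 = Ef*Vf + Em*(1-Vf) = 180.72
alpha_1 = (alpha_f*Ef*Vf + alpha_m*Em*(1-Vf))/E1 = 3.1 x 10^-6/K

3.1 x 10^-6/K


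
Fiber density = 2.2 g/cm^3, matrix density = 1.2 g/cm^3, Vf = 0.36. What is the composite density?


rho_c = rho_f*Vf + rho_m*(1-Vf) = 2.2*0.36 + 1.2*0.64 = 1.56 g/cm^3

1.56 g/cm^3


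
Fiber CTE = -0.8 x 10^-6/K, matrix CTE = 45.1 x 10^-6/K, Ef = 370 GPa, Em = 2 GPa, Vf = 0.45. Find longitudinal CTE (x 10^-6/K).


E1 = Ef*Vf + Em*(1-Vf) = 167.6
alpha_1 = (alpha_f*Ef*Vf + alpha_m*Em*(1-Vf))/E1 = -0.5 x 10^-6/K

-0.5 x 10^-6/K


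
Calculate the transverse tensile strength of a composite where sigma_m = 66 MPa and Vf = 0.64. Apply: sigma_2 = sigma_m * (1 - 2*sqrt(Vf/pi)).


factor = 1 - 2*sqrt(0.64/pi) = 0.0973
sigma_2 = 66 * 0.0973 = 6.42 MPa

6.42 MPa


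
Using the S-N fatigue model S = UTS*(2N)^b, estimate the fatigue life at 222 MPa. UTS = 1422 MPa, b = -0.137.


N = 0.5 * (S/UTS)^(1/b) = 0.5 * (222/1422)^(1/-0.137) = 385630.7210 cycles

385630.7210 cycles


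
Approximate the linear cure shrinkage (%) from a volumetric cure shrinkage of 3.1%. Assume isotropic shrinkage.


Linear shrinkage ≈ vol_shrink/3 = 3.1/3 = 1.033%

1.033%


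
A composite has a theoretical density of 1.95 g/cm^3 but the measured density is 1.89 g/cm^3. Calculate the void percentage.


Void% = (rho_theo - rho_actual)/rho_theo * 100 = (1.95 - 1.89)/1.95 * 100 = 3.08%

3.08%


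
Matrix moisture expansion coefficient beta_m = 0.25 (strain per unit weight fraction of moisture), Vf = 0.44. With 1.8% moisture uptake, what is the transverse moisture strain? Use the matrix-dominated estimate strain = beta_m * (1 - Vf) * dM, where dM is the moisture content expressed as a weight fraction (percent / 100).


dM = 1.8/100 = 0.018
strain = beta_m * (1-Vf) * dM = 0.25 * 0.56 * 0.018 = 0.00252

0.00252


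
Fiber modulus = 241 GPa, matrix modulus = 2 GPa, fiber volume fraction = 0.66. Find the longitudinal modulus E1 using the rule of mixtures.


E1 = Ef*Vf + Em*(1-Vf) = 241*0.66 + 2*0.34 = 159.74 GPa

159.74 GPa


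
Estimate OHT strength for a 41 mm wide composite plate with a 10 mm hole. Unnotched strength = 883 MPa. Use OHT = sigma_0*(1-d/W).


OHT = sigma_0*(1-d/W) = 883*(1-10/41) = 667.6 MPa

667.6 MPa


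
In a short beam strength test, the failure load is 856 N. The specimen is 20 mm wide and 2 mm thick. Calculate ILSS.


ILSS = 3F/(4bh) = 3*856/(4*20*2) = 16.05 MPa

16.05 MPa


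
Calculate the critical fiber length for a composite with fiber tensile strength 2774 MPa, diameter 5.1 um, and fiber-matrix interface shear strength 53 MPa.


Lc = sigma_f * d / (2 * tau_i) = 2774 * 5.1 / (2 * 53) = 133.5 um

133.5 um


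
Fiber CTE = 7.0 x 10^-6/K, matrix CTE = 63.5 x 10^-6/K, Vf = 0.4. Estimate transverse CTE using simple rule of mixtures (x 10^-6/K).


alpha_2 = alpha_f*Vf + alpha_m*(1-Vf) = 7.0*0.4 + 63.5*0.6 = 40.9 x 10^-6/K

40.9 x 10^-6/K


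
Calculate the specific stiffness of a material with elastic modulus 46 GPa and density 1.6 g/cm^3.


Specific stiffness = E/rho = 46/1.6 = 28.8 GPa/(g/cm^3)

28.8 GPa/(g/cm^3)


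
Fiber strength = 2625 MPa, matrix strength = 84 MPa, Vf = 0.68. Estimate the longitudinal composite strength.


sigma_1 = sigma_f*Vf + sigma_m*(1-Vf) = 2625*0.68 + 84*0.32 = 1811.9 MPa

1811.9 MPa


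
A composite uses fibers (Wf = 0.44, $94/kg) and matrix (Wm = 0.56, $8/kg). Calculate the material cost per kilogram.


Cost = cost_f*Wf + cost_m*Wm = 94*0.44 + 8*0.56 = $45.84/kg

$45.84/kg


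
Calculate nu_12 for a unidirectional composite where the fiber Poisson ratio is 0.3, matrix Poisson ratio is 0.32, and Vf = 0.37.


nu_12 = nu_f*Vf + nu_m*(1-Vf) = 0.3*0.37 + 0.32*0.63 = 0.3126

0.3126


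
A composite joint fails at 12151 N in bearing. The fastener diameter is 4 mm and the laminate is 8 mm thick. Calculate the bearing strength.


sigma_br = F/(d*h) = 12151/(4*8) = 379.7 MPa

379.7 MPa


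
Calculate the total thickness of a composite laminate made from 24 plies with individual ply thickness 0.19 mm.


h = n * t_ply = 24 * 0.19 = 4.56 mm

4.56 mm


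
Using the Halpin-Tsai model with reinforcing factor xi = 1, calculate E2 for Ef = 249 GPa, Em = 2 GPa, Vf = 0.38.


eta = (Ef/Em - 1)/(Ef/Em + xi) = (124.5 - 1)/(124.5 + 1) = 0.9841
E2 = Em*(1+xi*eta*Vf)/(1-eta*Vf) = 4.39 GPa

4.39 GPa


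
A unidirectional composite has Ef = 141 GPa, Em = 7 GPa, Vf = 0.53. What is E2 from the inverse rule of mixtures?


1/E2 = Vf/Ef + (1-Vf)/Em = 0.53/141 + 0.47/7
E2 = 14.1 GPa

14.1 GPa


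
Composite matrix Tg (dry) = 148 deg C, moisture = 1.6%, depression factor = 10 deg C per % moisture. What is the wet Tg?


Tg_wet = Tg_dry - k*moisture = 148 - 10*1.6 = 132.0 deg C

132.0 deg C


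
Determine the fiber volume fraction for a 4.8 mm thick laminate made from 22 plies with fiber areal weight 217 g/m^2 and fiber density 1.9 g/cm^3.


Vf = n * FAW / (rho_f * h * 1000) = 22 * 217 / (1.9 * 4.8 * 1000) = 0.5235

0.5235


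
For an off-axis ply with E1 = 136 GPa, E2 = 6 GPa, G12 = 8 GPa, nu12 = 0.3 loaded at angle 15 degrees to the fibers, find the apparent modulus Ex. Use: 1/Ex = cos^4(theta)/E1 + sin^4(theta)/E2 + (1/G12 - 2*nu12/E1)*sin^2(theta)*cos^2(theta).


cos^4(15) = 0.870513, sin^4(15) = 0.004487, sin^2(15)*cos^2(15) = 0.0625
1/G12 - 2*nu12/E1 = 1/8 - 2*0.3/136 = 0.120588 GPa^-1
1/Ex = 0.870513/136 + 0.004487/6 + 0.120588*0.0625 = 0.0146855 GPa^-1
Ex = 68.09 GPa

68.09 GPa


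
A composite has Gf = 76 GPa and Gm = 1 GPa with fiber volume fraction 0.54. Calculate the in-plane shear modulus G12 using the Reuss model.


1/G12 = Vf/Gf + (1-Vf)/Gm = 0.54/76 + 0.46/1
G12 = 2.14 GPa

2.14 GPa


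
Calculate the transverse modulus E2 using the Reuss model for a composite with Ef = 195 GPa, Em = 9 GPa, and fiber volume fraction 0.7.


1/E2 = Vf/Ef + (1-Vf)/Em = 0.7/195 + 0.3/9
E2 = 27.08 GPa

27.08 GPa


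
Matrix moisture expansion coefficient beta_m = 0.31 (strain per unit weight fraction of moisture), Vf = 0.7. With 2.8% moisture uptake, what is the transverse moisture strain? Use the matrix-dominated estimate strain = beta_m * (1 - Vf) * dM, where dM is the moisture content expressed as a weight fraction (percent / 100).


dM = 2.8/100 = 0.028
strain = beta_m * (1-Vf) * dM = 0.31 * 0.3 * 0.028 = 0.002604

0.002604


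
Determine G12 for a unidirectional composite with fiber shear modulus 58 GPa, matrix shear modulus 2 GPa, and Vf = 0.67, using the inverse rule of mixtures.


1/G12 = Vf/Gf + (1-Vf)/Gm = 0.67/58 + 0.33/2
G12 = 5.66 GPa

5.66 GPa


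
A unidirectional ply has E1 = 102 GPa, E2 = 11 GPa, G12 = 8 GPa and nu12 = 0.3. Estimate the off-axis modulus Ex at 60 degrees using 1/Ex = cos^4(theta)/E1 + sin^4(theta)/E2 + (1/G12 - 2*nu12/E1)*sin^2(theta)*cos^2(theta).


cos^4(60) = 0.0625, sin^4(60) = 0.5625, sin^2(60)*cos^2(60) = 0.1875
1/G12 - 2*nu12/E1 = 1/8 - 2*0.3/102 = 0.119118 GPa^-1
1/Ex = 0.0625/102 + 0.5625/11 + 0.119118*0.1875 = 0.0740837 GPa^-1
Ex = 13.5 GPa

13.5 GPa


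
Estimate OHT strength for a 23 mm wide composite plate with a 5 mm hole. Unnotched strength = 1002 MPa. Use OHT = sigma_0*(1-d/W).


OHT = sigma_0*(1-d/W) = 1002*(1-5/23) = 784.2 MPa

784.2 MPa


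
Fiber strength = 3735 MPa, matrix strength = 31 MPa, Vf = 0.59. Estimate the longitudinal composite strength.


sigma_1 = sigma_f*Vf + sigma_m*(1-Vf) = 3735*0.59 + 31*0.41 = 2216.4 MPa

2216.4 MPa


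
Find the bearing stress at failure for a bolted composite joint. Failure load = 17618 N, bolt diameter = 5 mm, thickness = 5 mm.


sigma_br = F/(d*h) = 17618/(5*5) = 704.7 MPa

704.7 MPa


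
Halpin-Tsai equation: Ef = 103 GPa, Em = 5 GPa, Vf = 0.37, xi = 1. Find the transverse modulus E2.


eta = (Ef/Em - 1)/(Ef/Em + xi) = (20.6 - 1)/(20.6 + 1) = 0.9074
E2 = Em*(1+xi*eta*Vf)/(1-eta*Vf) = 10.05 GPa

10.05 GPa


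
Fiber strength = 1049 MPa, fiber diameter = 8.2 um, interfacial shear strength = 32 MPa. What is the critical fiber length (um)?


Lc = sigma_f * d / (2 * tau_i) = 1049 * 8.2 / (2 * 32) = 134.4 um

134.4 um


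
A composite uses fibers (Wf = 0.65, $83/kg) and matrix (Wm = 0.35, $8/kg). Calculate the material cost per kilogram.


Cost = cost_f*Wf + cost_m*Wm = 83*0.65 + 8*0.35 = $56.75/kg

$56.75/kg


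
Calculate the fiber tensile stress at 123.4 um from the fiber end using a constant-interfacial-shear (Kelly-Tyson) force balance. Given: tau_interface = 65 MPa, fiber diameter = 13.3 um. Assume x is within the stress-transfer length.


Force balance: sigma_f * (pi*d^2/4) = tau * (pi*d) * x  ->  sigma_f = 4 * tau * x / d
sigma_f = 4 * 65 * 123.4 / 13.3 = 2412.3 MPa

2412.3 MPa


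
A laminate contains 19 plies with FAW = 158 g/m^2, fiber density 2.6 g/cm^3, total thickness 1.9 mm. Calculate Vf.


Vf = n * FAW / (rho_f * h * 1000) = 19 * 158 / (2.6 * 1.9 * 1000) = 0.6077

0.6077


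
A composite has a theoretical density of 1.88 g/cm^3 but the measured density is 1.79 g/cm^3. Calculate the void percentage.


Void% = (rho_theo - rho_actual)/rho_theo * 100 = (1.88 - 1.79)/1.88 * 100 = 4.79%

4.79%


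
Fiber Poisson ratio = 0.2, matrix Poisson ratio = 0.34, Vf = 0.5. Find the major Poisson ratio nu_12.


nu_12 = nu_f*Vf + nu_m*(1-Vf) = 0.2*0.5 + 0.34*0.5 = 0.27

0.27


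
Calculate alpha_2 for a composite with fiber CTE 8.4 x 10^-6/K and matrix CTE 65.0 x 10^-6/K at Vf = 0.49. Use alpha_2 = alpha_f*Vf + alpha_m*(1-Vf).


alpha_2 = alpha_f*Vf + alpha_m*(1-Vf) = 8.4*0.49 + 65.0*0.51 = 37.3 x 10^-6/K

37.3 x 10^-6/K


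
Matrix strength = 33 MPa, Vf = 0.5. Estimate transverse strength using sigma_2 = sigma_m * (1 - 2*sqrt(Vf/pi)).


factor = 1 - 2*sqrt(0.5/pi) = 0.2021
sigma_2 = 33 * 0.2021 = 6.67 MPa

6.67 MPa


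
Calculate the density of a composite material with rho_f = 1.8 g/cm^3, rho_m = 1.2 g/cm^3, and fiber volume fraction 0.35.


rho_c = rho_f*Vf + rho_m*(1-Vf) = 1.8*0.35 + 1.2*0.65 = 1.41 g/cm^3

1.41 g/cm^3


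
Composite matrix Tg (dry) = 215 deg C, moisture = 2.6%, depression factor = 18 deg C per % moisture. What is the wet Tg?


Tg_wet = Tg_dry - k*moisture = 215 - 18*2.6 = 168.2 deg C

168.2 deg C


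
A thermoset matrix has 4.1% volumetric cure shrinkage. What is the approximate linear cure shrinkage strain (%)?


Linear shrinkage ≈ vol_shrink/3 = 4.1/3 = 1.367%

1.367%


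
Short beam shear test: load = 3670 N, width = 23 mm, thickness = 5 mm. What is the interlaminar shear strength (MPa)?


ILSS = 3F/(4bh) = 3*3670/(4*23*5) = 23.93 MPa

23.93 MPa


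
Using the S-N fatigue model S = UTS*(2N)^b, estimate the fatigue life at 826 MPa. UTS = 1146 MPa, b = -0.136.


N = 0.5 * (S/UTS)^(1/b) = 0.5 * (826/1146)^(1/-0.136) = 5.5538 cycles

5.5538 cycles


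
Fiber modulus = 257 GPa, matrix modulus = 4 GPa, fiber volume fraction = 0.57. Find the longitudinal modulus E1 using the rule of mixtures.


E1 = Ef*Vf + Em*(1-Vf) = 257*0.57 + 4*0.43 = 148.21 GPa

148.21 GPa


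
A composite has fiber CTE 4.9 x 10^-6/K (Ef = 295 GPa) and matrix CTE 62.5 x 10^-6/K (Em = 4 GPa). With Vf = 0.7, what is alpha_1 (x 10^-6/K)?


E1 = Ef*Vf + Em*(1-Vf) = 207.7
alpha_1 = (alpha_f*Ef*Vf + alpha_m*Em*(1-Vf))/E1 = 5.23 x 10^-6/K

5.23 x 10^-6/K


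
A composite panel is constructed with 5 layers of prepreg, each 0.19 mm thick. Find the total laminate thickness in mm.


h = n * t_ply = 5 * 0.19 = 0.95 mm

0.95 mm


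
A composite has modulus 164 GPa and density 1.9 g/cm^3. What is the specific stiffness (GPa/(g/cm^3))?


Specific stiffness = E/rho = 164/1.9 = 86.3 GPa/(g/cm^3)

86.3 GPa/(g/cm^3)


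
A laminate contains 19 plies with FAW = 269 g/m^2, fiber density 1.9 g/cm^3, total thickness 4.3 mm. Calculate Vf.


Vf = n * FAW / (rho_f * h * 1000) = 19 * 269 / (1.9 * 4.3 * 1000) = 0.6256

0.6256


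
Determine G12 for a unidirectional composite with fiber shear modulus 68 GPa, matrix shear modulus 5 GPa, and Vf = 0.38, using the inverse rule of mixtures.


1/G12 = Vf/Gf + (1-Vf)/Gm = 0.38/68 + 0.62/5
G12 = 7.72 GPa

7.72 GPa


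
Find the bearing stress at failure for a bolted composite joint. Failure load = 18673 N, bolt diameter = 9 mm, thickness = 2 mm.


sigma_br = F/(d*h) = 18673/(9*2) = 1037.4 MPa

1037.4 MPa


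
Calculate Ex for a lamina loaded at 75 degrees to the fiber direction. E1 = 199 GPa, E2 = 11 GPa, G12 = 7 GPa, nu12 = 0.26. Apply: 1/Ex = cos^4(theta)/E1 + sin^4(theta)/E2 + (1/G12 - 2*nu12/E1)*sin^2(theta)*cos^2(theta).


cos^4(75) = 0.004487, sin^4(75) = 0.870513, sin^2(75)*cos^2(75) = 0.0625
1/G12 - 2*nu12/E1 = 1/7 - 2*0.26/199 = 0.140244 GPa^-1
1/Ex = 0.004487/199 + 0.870513/11 + 0.140244*0.0625 = 0.0879253 GPa^-1
Ex = 11.37 GPa

11.37 GPa


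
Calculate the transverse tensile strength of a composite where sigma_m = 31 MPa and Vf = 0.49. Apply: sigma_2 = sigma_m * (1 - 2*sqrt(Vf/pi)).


factor = 1 - 2*sqrt(0.49/pi) = 0.2101
sigma_2 = 31 * 0.2101 = 6.51 MPa

6.51 MPa


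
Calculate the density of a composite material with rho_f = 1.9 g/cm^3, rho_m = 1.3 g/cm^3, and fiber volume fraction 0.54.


rho_c = rho_f*Vf + rho_m*(1-Vf) = 1.9*0.54 + 1.3*0.46 = 1.624 g/cm^3

1.624 g/cm^3


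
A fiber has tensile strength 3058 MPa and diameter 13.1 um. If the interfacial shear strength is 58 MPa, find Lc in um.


Lc = sigma_f * d / (2 * tau_i) = 3058 * 13.1 / (2 * 58) = 345.3 um

345.3 um


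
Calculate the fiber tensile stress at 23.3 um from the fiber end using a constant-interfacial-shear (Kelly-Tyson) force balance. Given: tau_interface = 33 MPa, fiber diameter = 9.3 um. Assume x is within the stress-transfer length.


Force balance: sigma_f * (pi*d^2/4) = tau * (pi*d) * x  ->  sigma_f = 4 * tau * x / d
sigma_f = 4 * 33 * 23.3 / 9.3 = 330.7 MPa

330.7 MPa


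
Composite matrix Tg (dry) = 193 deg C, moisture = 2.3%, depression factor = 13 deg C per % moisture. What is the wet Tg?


Tg_wet = Tg_dry - k*moisture = 193 - 13*2.3 = 163.1 deg C

163.1 deg C
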